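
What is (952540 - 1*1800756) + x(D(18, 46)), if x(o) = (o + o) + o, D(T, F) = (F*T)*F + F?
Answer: -733814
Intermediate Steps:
D(T, F) = F + T*F² (D(T, F) = T*F² + F = F + T*F²)
x(o) = 3*o (x(o) = 2*o + o = 3*o)
(952540 - 1*1800756) + x(D(18, 46)) = (952540 - 1*1800756) + 3*(46*(1 + 46*18)) = (952540 - 1800756) + 3*(46*(1 + 828)) = -848216 + 3*(46*829) = -848216 + 3*38134 = -848216 + 114402 = -733814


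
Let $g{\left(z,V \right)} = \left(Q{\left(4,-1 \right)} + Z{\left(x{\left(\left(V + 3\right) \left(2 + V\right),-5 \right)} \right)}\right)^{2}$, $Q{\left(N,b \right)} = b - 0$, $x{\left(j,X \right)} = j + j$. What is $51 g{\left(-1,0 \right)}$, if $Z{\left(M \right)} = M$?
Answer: $6171$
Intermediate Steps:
$x{\left(j,X \right)} = 2 j$
$Q{\left(N,b \right)} = b$ ($Q{\left(N,b \right)} = b + 0 = b$)
$g{\left(z,V \right)} = \left(-1 + 2 \left(2 + V\right) \left(3 + V\right)\right)^{2}$ ($g{\left(z,V \right)} = \left(-1 + 2 \left(V + 3\right) \left(2 + V\right)\right)^{2} = \left(-1 + 2 \left(3 + V\right) \left(2 + V\right)\right)^{2} = \left(-1 + 2 \left(2 + V\right) \left(3 + V\right)\right)^{2}$)
$51 g{\left(-1,0 \right)} = 51 \left(11 + 2 \cdot 0^{2} + 10 \cdot 0\right)^{2} = 51 \left(11 + 2 \cdot 0 + 0\right)^{2} = 51 \left(11 + 0 + 0\right)^{2} = 51 \cdot 11^{2} = 51 \cdot 121 = 6171$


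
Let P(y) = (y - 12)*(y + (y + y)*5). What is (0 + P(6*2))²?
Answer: 0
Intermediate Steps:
P(y) = 11*y*(-12 + y) (P(y) = (-12 + y)*(y + (2*y)*5) = (-12 + y)*(y + 10*y) = (-12 + y)*(11*y) = 11*y*(-12 + y))
(0 + P(6*2))² = (0 + 11*(6*2)*(-12 + 6*2))² = (0 + 11*12*(-12 + 12))² = (0 + 11*12*0)² = (0 + 0)² = 0² = 0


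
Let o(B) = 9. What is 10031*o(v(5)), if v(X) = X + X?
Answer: 90279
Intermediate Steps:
v(X) = 2*X
10031*o(v(5)) = 10031*9 = 90279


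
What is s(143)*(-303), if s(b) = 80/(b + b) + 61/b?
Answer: -30603/143 ≈ -214.01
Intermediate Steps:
s(b) = 101/b (s(b) = 80/((2*b)) + 61/b = 80*(1/(2*b)) + 61/b = 40/b + 61/b = 101/b)
s(143)*(-303) = (101/143)*(-303) = -30603/143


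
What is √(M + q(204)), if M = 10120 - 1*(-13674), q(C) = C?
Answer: 13*√142 ≈ 154.91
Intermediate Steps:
M = 23794 (M = 10120 + 13674 = 23794)
√(M + q(204)) = √(23794 + 204) = √23998 = 13*√142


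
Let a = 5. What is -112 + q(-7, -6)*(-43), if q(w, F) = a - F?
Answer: -585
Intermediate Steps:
q(w, F) = 5 - F
-112 + q(-7, -6)*(-43) = -112 + (5 - 1*(-6))*(-43) = -112 + (5 + 6)*(-43) = -112 + 11*(-43) = -112 - 473 = -585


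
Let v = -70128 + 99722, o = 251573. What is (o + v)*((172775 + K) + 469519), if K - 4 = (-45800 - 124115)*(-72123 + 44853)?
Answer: 1302990957254116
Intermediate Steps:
v = 29594
K = 4633582054 (K = 4 + (-45800 - 124115)*(-72123 + 44853) = 4 - 169915*(-27270) = 4 + 4633582050 = 4633582054)
(o + v)*((172775 + K) + 469519) = (251573 + 29594)*((172775 + 4633582054) + 469519) = 281167*(4633754829 + 469519) = 281167*4634224348 = 1302990957254116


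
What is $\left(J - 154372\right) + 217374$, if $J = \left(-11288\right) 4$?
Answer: $17850$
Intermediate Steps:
$J = -45152$
$\left(J - 154372\right) + 217374 = \left(-45152 - 154372\right) + 217374 = -199524 + 217374 = 17850$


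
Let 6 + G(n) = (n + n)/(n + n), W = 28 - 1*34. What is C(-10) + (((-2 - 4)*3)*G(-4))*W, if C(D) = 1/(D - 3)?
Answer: -7021/13 ≈ -540.08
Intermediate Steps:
C(D) = 1/(-3 + D)
W = -6 (W = 28 - 34 = -6)
G(n) = -5 (G(n) = -6 + (n + n)/(n + n) = -6 + (2*n)/((2*n)) = -6 + (2*n)*(1/(2*n)) = -6 + 1 = -5)
C(-10) + (((-2 - 4)*3)*G(-4))*W = 1/(-3 - 10) + (((-2 - 4)*3)*(-5))*(-6) = 1/(-13) + (-6*3*(-5))*(-6) = -1/13 - 18*(-5)*(-6) = -1/13 + 90*(-6) = -1/13 - 540 = -7021/13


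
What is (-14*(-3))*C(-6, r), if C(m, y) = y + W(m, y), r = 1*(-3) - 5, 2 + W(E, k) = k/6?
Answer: -476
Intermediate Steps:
W(E, k) = -2 + k/6
r = -8 (r = -3 - 5 = -8)
C(m, y) = -2 + 7*y/6 (C(m, y) = y + (-2 + y/6) = -2 + 7*y/6)
(-14*(-3))*C(-6, r) = (-14*(-3))*(-2 + (7/6)*(-8)) = 42*(-2 - 28/3) = 42*(-34/3) = -476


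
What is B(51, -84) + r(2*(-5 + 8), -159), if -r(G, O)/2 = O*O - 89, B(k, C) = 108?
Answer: -50276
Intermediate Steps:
r(G, O) = 178 - 2*O**2 (r(G, O) = -2*(O*O - 89) = -2*(O**2 - 89) = -2*(-89 + O**2) = 178 - 2*O**2)
B(51, -84) + r(2*(-5 + 8), -159) = 108 + (178 - 2*(-159)**2) = 108 + (178 - 2*25281) = 108 + (178 - 50562) = 108 - 50384 = -50276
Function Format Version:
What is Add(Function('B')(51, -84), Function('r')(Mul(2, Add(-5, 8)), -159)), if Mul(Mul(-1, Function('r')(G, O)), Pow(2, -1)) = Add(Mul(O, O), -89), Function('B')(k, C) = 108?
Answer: -50276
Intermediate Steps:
Function('r')(G, O) = Add(178, Mul(-2, Pow(O, 2))) (Function('r')(G, O) = Mul(-2, Add(Mul(O, O), -89)) = Mul(-2, Add(Pow(O, 2), -89)) = Mul(-2, Add(-89, Pow(O, 2))) = Add(178, Mul(-2, Pow(O, 2))))
Add(Function('B')(51, -84), Function('r')(Mul(2, Add(-5, 8)), -159)) = Add(108, Add(178, Mul(-2, Pow(-159, 2)))) = Add(108, Add(178, Mul(-2, 25281))) = Add(108, Add(178, -50562)) = Add(108, -50384) = -50276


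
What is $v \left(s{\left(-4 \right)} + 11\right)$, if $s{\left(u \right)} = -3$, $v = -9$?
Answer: $-72$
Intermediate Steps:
$v \left(s{\left(-4 \right)} + 11\right) = - 9 \left(-3 + 11\right) = \left(-9\right) 8 = -72$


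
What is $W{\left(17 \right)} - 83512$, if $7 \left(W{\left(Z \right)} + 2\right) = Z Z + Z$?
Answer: $- \frac{584292}{7} \approx -83470.0$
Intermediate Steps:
$W{\left(Z \right)} = -2 + \frac{Z}{7} + \frac{Z^{2}}{7}$ ($W{\left(Z \right)} = -2 + \frac{Z Z + Z}{7} = -2 + \frac{Z^{2} + Z}{7} = -2 + \frac{Z + Z^{2}}{7} = -2 + \left(\frac{Z}{7} + \frac{Z^{2}}{7}\right) = -2 + \frac{Z}{7} + \frac{Z^{2}}{7}$)
$W{\left(17 \right)} - 83512 = \left(-2 + \frac{1}{7} \cdot 17 + \frac{17^{2}}{7}\right) - 83512 = \left(-2 + \frac{17}{7} + \frac{1}{7} \cdot 289\right) - 83512 = \left(-2 + \frac{17}{7} + \frac{289}{7}\right) - 83512 = \frac{292}{7} - 83512 = - \frac{584292}{7}$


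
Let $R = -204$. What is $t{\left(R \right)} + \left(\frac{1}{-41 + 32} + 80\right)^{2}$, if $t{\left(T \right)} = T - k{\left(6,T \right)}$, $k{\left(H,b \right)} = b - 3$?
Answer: $\frac{517204}{81} \approx 6385.2$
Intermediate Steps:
$k{\left(H,b \right)} = -3 + b$
$t{\left(T \right)} = 3$ ($t{\left(T \right)} = T - \left(-3 + T\right) = 3$)
$t{\left(R \right)} + \left(\frac{1}{-41 + 32} + 80\right)^{2} = 3 + \left(\frac{1}{-41 + 32} + 80\right)^{2} = 3 + \left(\frac{1}{-9} + 80\right)^{2} = 3 + \left(- \frac{1}{9} + 80\right)^{2} = 3 + \left(\frac{719}{9}\right)^{2} = 3 + \frac{516961}{81} = \frac{517204}{81}$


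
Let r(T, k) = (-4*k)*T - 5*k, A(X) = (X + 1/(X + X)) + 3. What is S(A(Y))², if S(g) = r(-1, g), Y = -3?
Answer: 1/36 ≈ 0.027778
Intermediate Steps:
A(X) = 3 + X + 1/(2*X) (A(X) = (X + 1/(2*X)) + 3 = 3 + X + 1/(2*X))
r(T, k) = -5*k - 4*T*k (r(T, k) = -4*T*k - 5*k = -5*k - 4*T*k)
S(g) = -g (S(g) = -g*(5 + 4*(-1)) = -g*(5 - 4) = -1*g*1 = -g)
S(A(Y))² = (-(3 - 3 + (½)/(-3)))² = (-(3 - 3 + (½)*(-⅓)))² = (-(3 - 3 - ⅙))² = (-1*(-⅙))² = (⅙)² = 1/36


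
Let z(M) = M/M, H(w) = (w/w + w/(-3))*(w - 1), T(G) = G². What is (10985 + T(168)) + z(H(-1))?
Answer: 39210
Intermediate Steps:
H(w) = (1 - w/3)*(-1 + w) (H(w) = (1 + w*(-⅓))*(-1 + w) = (1 - w/3)*(-1 + w))
z(M) = 1
(10985 + T(168)) + z(H(-1)) = (10985 + 168²) + 1 = (10985 + 28224) + 1 = 39209 + 1 = 39210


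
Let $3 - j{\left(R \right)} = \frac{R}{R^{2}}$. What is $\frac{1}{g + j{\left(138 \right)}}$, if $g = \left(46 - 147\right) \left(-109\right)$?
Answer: $\frac{138}{1519655} \approx 9.081 \cdot 10^{-5}$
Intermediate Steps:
$j{\left(R \right)} = 3 - \frac{1}{R}$ ($j{\left(R \right)} = 3 - \frac{R}{R^{2}} = 3 - \frac{1}{R}$)
$g = 11009$ ($g = \left(-101\right) \left(-109\right) = 11009$)
$\frac{1}{g + j{\left(138 \right)}} = \frac{1}{11009 + \left(3 - \frac{1}{138}\right)} = \frac{1}{11009 + \frac{413}{138}} = \frac{1}{\frac{1519655}{138}} = \frac{138}{1519655}$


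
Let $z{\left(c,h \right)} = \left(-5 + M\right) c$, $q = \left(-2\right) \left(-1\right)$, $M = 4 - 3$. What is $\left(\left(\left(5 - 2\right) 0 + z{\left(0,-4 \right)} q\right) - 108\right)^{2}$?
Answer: $11664$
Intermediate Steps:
$M = 1$
$q = 2$
$z{\left(c,h \right)} = - 4 c$ ($z{\left(c,h \right)} = \left(-5 + 1\right) c = - 4 c$)
$\left(\left(\left(5 - 2\right) 0 + z{\left(0,-4 \right)} q\right) - 108\right)^{2} = \left(\left(\left(5 - 2\right) 0 + \left(-4\right) 0 \cdot 2\right) - 108\right)^{2} = \left(\left(3 \cdot 0 + 0 \cdot 2\right) - 108\right)^{2} = \left(\left(0 + 0\right) - 108\right)^{2} = \left(0 - 108\right)^{2} = \left(-108\right)^{2} = 11664$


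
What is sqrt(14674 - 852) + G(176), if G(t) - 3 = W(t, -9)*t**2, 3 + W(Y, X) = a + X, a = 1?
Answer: -340733 + sqrt(13822) ≈ -3.4062e+5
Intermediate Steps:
W(Y, X) = -2 + X (W(Y, X) = -3 + (1 + X) = -2 + X)
G(t) = 3 - 11*t**2 (G(t) = 3 + (-2 - 9)*t**2 = 3 - 11*t**2)
sqrt(14674 - 852) + G(176) = sqrt(14674 - 852) + (3 - 11*176**2) = sqrt(13822) + (3 - 11*30976) = sqrt(13822) + (3 - 340736) = sqrt(13822) - 340733 = -340733 + sqrt(13822)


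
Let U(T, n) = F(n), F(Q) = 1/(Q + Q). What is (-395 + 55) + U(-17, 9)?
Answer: -6119/18 ≈ -339.94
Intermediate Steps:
F(Q) = 1/(2*Q)
U(T, n) = 1/(2*n)
(-395 + 55) + U(-17, 9) = (-395 + 55) + (½)/9 = -340 + (½)*(⅑) = -340 + 1/18 = -6119/18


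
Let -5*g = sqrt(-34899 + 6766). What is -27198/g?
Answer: -135990*I*sqrt(28133)/28133 ≈ -810.77*I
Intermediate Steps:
g = -I*sqrt(28133)/5 (g = -sqrt(-34899 + 6766)/5 = -I*sqrt(28133)/5 ≈ -33.546*I)
-27198/g = -27198*5*I*sqrt(28133)/28133 = -135990*I*sqrt(28133)/28133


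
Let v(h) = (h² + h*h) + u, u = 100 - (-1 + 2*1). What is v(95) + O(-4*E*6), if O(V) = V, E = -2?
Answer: 18197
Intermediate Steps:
u = 99 (u = 100 - (-1 + 2) = 100 - 1*1 = 100 - 1 = 99)
v(h) = 99 + 2*h² (v(h) = (h² + h*h) + 99 = (h² + h²) + 99 = 2*h² + 99 = 99 + 2*h²)
v(95) + O(-4*E*6) = (99 + 2*95²) - 4*(-2)*6 = (99 + 2*9025) + 8*6 = (99 + 18050) + 48 = 18149 + 48 = 18197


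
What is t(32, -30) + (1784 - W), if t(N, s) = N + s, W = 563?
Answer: 1223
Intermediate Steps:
t(32, -30) + (1784 - W) = (32 - 30) + (1784 - 1*563) = 2 + (1784 - 563) = 2 + 1221 = 1223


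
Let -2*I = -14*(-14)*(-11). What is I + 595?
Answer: 1673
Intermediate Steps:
I = 1078 (I = -(-14*(-14))*(-11)/2 = -98*(-11) = -1/2*(-2156) = 1078)
I + 595 = 1078 + 595 = 1673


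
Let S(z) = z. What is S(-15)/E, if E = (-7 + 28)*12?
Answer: -5/84 ≈ -0.059524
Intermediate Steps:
E = 252 (E = 21*12 = 252)
S(-15)/E = -15/252 = -15*1/252 = -5/84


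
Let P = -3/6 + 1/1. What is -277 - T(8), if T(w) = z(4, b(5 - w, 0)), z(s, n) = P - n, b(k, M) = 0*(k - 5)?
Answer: -555/2 ≈ -277.50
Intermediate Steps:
P = ½ (P = -3*⅙ + 1*1 = -½ + 1 = ½ ≈ 0.50000)
b(k, M) = 0 (b(k, M) = 0*(-5 + k) = 0)
z(s, n) = ½ - n
T(w) = ½ (T(w) = ½ - 1*0 = ½ + 0 = ½)
-277 - T(8) = -277 - 1*½ = -277 - ½ = -555/2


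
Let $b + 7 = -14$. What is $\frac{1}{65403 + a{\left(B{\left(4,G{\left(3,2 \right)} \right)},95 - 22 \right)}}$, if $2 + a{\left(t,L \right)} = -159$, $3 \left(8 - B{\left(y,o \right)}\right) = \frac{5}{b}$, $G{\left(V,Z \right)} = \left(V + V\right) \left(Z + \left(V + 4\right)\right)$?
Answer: $\frac{1}{65242} \approx 1.5328 \cdot 10^{-5}$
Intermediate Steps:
$b = -21$ ($b = -7 - 14 = -21$)
$G{\left(V,Z \right)} = 2 V \left(4 + V + Z\right)$ ($G{\left(V,Z \right)} = 2 V \left(Z + \left(4 + V\right)\right) = 2 V \left(4 + V + Z\right)$)
$B{\left(y,o \right)} = \frac{509}{63}$ ($B{\left(y,o \right)} = 8 - \frac{5 \frac{1}{-21}}{3} = 8 - \frac{5 \left(- \frac{1}{21}\right)}{3} = 8 - - \frac{5}{63} = 8 + \frac{5}{63} = \frac{509}{63}$)
$a{\left(t,L \right)} = -161$ ($a{\left(t,L \right)} = -2 - 159 = -161$)
$\frac{1}{65403 + a{\left(B{\left(4,G{\left(3,2 \right)} \right)},95 - 22 \right)}} = \frac{1}{65403 - 161} = \frac{1}{65242}$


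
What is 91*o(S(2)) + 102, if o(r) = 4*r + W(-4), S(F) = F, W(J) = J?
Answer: 466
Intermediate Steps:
o(r) = -4 + 4*r (o(r) = 4*r - 4 = -4 + 4*r)
91*o(S(2)) + 102 = 91*(-4 + 4*2) + 102 = 91*(-4 + 8) + 102 = 91*4 + 102 = 364 + 102 = 466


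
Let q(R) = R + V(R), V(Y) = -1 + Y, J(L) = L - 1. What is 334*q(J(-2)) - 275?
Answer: -2613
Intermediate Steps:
J(L) = -1 + L
q(R) = -1 + 2*R (q(R) = R + (-1 + R) = -1 + 2*R)
334*q(J(-2)) - 275 = 334*(-1 + 2*(-1 - 2)) - 275 = 334*(-1 + 2*(-3)) - 275 = 334*(-1 - 6) - 275 = 334*(-7) - 275 = -2338 - 275 = -2613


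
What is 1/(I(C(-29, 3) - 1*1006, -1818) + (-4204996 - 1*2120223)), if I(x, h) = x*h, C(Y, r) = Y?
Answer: -1/4443589 ≈ -2.2504e-7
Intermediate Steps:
I(x, h) = h*x
1/(I(C(-29, 3) - 1*1006, -1818) + (-4204996 - 1*2120223)) = 1/(-1818*(-29 - 1*1006) + (-4204996 - 1*2120223)) = 1/(-1818*(-29 - 1006) + (-4204996 - 2120223)) = 1/(-1818*(-1035) - 6325219) = 1/(1881630 - 6325219) = 1/(-4443589) = -1/4443589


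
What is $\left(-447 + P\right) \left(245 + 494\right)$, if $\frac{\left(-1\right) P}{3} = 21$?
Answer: $-376890$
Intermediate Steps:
$P = -63$ ($P = \left(-3\right) 21 = -63$)
$\left(-447 + P\right) \left(245 + 494\right) = \left(-447 - 63\right) \left(245 + 494\right) = \left(-510\right) 739 = -376890$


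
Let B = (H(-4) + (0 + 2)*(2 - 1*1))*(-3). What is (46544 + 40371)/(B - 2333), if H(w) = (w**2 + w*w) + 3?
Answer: -86915/2444 ≈ -35.563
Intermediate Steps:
H(w) = 3 + 2*w**2 (H(w) = (w**2 + w**2) + 3 = 2*w**2 + 3 = 3 + 2*w**2)
B = -111 (B = ((3 + 2*(-4)**2) + (0 + 2)*(2 - 1*1))*(-3) = ((3 + 2*16) + 2*(2 - 1))*(-3) = ((3 + 32) + 2*1)*(-3) = (35 + 2)*(-3) = 37*(-3) = -111)
(46544 + 40371)/(B - 2333) = (46544 + 40371)/(-111 - 2333) = 86915/(-2444) = 86915*(-1/2444) = -86915/2444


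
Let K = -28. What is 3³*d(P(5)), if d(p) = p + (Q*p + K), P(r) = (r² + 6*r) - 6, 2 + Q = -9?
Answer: -13986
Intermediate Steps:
Q = -11 (Q = -2 - 9 = -11)
P(r) = -6 + r² + 6*r
d(p) = -28 - 10*p (d(p) = p + (-11*p - 28) = p + (-28 - 11*p) = -28 - 10*p)
3³*d(P(5)) = 3³*(-28 - 10*(-6 + 5² + 6*5)) = 27*(-28 - 10*(-6 + 25 + 30)) = 27*(-28 - 10*49) = 27*(-28 - 490) = 27*(-518) = -13986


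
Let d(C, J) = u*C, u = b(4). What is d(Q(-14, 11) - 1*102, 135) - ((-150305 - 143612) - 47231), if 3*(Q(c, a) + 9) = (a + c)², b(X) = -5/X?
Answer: 341283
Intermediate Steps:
Q(c, a) = -9 + (a + c)²/3
u = -5/4 ≈ -1.2500
d(C, J) = -5*C/4
d(Q(-14, 11) - 1*102, 135) - ((-150305 - 143612) - 47231) = -5*((-9 + (11 - 14)²/3) - 1*102)/4 - ((-150305 - 143612) - 47231) = -5*((-9 + (⅓)*(-3)²) - 102)/4 - (-293917 - 47231) = -5*((-9 + (⅓)*9) - 102)/4 - 1*(-341148) = -5*((-9 + 3) - 102)/4 + 341148 = -5*(-6 - 102)/4 + 341148 = -5/4*(-108) + 341148 = 135 + 341148 = 341283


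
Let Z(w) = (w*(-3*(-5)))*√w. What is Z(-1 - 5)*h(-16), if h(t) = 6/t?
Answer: 135*I*√6/4 ≈ 82.67*I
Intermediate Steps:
Z(w) = 15*w^(3/2) (Z(w) = (w*15)*√w = (15*w)*√w = 15*w^(3/2))
Z(-1 - 5)*h(-16) = (15*(-1 - 5)^(3/2))*(6/(-16)) = (15*(-6)^(3/2))*(6*(-1/16)) = (15*(-6*I*√6))*(-3/8) = -90*I*√6*(-3/8) = 135*I*√6/4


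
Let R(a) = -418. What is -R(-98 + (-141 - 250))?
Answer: 418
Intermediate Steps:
-R(-98 + (-141 - 250)) = -1*(-418) = 418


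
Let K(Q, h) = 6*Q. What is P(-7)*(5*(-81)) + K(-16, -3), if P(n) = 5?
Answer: -2121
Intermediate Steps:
P(-7)*(5*(-81)) + K(-16, -3) = 5*(5*(-81)) + 6*(-16) = 5*(-405) - 96 = -2025 - 96 = -2121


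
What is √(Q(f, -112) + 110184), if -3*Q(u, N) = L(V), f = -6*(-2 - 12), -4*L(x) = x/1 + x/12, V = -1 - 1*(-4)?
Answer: √15866535/12 ≈ 331.94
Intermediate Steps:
V = 3 (V = -1 + 4 = 3)
L(x) = -13*x/48 (L(x) = -(x/1 + x/12)/4 = -(x*1 + x*(1/12))/4 = -(x + x/12)/4 = -13*x/48)
f = 84 (f = -6*(-14) = 84)
Q(u, N) = 13/48 (Q(u, N) = -(-13)*3/144 = -⅓*(-13/16) = 13/48)
√(Q(f, -112) + 110184) = √(13/48 + 110184) = √(5288845/48) = √15866535/12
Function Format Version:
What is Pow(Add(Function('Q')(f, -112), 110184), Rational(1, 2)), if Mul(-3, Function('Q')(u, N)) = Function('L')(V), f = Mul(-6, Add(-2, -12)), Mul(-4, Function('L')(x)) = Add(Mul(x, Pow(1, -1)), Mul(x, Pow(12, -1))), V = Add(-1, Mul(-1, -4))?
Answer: Mul(Rational(1, 12), Pow(15866535, Rational(1, 2))) ≈ 331.94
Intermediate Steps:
V = 3 (V = Add(-1, 4) = 3)
Function('L')(x) = Mul(Rational(-13, 48), x) (Function('L')(x) = Mul(Rational(-1, 4), Add(Mul(x, Pow(1, -1)), Mul(x, Pow(12, -1)))) = Mul(Rational(-1, 4), Add(Mul(x, 1), Mul(x, Rational(1, 12)))) = Mul(Rational(-1, 4), Add(x, Mul(Rational(1, 12), x))) = Mul(Rational(-1, 4), Mul(Rational(13, 12), x)) = Mul(Rational(-13, 48), x))
f = 84 (f = Mul(-6, -14) = 84)
Function('Q')(u, N) = Rational(13, 48) (Function('Q')(u, N) = Mul(Rational(-1, 3), Mul(Rational(-13, 48), 3)) = Mul(Rational(-1, 3), Rational(-13, 16)) = Rational(13, 48))
Pow(Add(Function('Q')(f, -112), 110184), Rational(1, 2)) = Pow(Add(Rational(13, 48), 110184), Rational(1, 2)) = Pow(Rational(5288845, 48), Rational(1, 2)) = Mul(Rational(1, 12), Pow(15866535, Rational(1, 2)))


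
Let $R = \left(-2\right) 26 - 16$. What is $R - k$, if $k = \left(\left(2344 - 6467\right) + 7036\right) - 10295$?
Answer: $7314$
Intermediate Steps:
$R = -68$ ($R = -52 - 16 = -68$)
$k = -7382$ ($k = \left(-4123 + 7036\right) - 10295 = 2913 - 10295 = -7382$)
$R - k = -68 - -7382 = -68 + 7382 = 7314$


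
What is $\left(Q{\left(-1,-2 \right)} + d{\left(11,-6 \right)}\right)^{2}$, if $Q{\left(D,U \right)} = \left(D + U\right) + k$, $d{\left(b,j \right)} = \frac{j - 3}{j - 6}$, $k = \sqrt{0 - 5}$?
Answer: $\frac{1}{16} - \frac{9 i \sqrt{5}}{2} \approx 0.0625 - 10.062 i$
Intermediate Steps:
$k = i \sqrt{5}$ ($k = \sqrt{-5} = i \sqrt{5} \approx 2.2361 i$)
$d{\left(b,j \right)} = \frac{-3 + j}{-6 + j}$
$Q{\left(D,U \right)} = D + U + i \sqrt{5}$ ($Q{\left(D,U \right)} = \left(D + U\right) + i \sqrt{5} = D + U + i \sqrt{5}$)
$\left(Q{\left(-1,-2 \right)} + d{\left(11,-6 \right)}\right)^{2} = \left(\left(-1 - 2 + i \sqrt{5}\right) + \frac{-3 - 6}{-6 - 6}\right)^{2} = \left(\left(-3 + i \sqrt{5}\right) + \frac{1}{-12} \left(-9\right)\right)^{2} = \left(\left(-3 + i \sqrt{5}\right) - - \frac{3}{4}\right)^{2} = \left(\left(-3 + i \sqrt{5}\right) + \frac{3}{4}\right)^{2} = \left(- \frac{9}{4} + i \sqrt{5}\right)^{2}$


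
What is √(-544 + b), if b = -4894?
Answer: I*√5438 ≈ 73.743*I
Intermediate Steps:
√(-544 + b) = √(-544 - 4894) = √(-5438) = I*√5438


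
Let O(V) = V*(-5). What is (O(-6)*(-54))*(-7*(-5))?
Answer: -56700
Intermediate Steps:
O(V) = -5*V
(O(-6)*(-54))*(-7*(-5)) = (-5*(-6)*(-54))*(-7*(-5)) = (30*(-54))*35 = -1620*35 = -56700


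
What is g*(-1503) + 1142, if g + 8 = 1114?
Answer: -1661176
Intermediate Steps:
g = 1106 (g = -8 + 1114 = 1106)
g*(-1503) + 1142 = 1106*(-1503) + 1142 = -1662318 + 1142 = -1661176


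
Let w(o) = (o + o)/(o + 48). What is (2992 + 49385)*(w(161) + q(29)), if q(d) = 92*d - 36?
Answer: 28828824570/209 ≈ 1.3794e+8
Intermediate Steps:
q(d) = -36 + 92*d
w(o) = 2*o/(48 + o) (w(o) = (2*o)/(48 + o) = 2*o/(48 + o))
(2992 + 49385)*(w(161) + q(29)) = (2992 + 49385)*(2*161/(48 + 161) + (-36 + 92*29)) = 52377*(2*161/209 + (-36 + 2668)) = 52377*(2*161*(1/209) + 2632) = 52377*(322/209 + 2632) = 52377*(550410/209) = 28828824570/209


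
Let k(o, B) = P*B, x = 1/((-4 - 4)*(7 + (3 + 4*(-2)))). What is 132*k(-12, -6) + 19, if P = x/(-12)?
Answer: 119/8 ≈ 14.875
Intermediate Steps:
x = -1/16 (x = 1/(-8*(7 + (3 - 8))) = 1/(-8*(7 - 5)) = 1/(-8*2) = 1/(-16) = -1/16 ≈ -0.062500)
P = 1/192 (P = -1/16/(-12) = -1/16*(-1/12) = 1/192 ≈ 0.0052083)
k(o, B) = B/192
132*k(-12, -6) + 19 = 132*((1/192)*(-6)) + 19 = 132*(-1/32) + 19 = -33/8 + 19 = 119/8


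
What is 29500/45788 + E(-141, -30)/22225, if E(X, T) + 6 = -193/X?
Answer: 23103746984/35871750075 ≈ 0.64406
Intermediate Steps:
E(X, T) = -6 - 193/X
29500/45788 + E(-141, -30)/22225 = 29500/45788 + (-6 - 193/(-141))/22225 = 29500*(1/45788) + (-6 - 193*(-1/141))*(1/22225) = 7375/11447 + (-6 + 193/141)*(1/22225) = 7375/11447 - 653/141*1/22225 = 7375/11447 - 653/3133725 = 23103746984/35871750075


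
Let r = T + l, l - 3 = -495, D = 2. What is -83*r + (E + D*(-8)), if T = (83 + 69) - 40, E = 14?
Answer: 31538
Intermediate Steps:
l = -492 (l = 3 - 495 = -492)
T = 112 (T = 152 - 40 = 112)
r = -380 (r = 112 - 492 = -380)
-83*r + (E + D*(-8)) = -83*(-380) + (14 + 2*(-8)) = 31540 + (14 - 16) = 31540 - 2 = 31538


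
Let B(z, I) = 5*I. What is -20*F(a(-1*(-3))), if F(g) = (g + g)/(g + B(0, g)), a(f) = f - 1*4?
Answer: -20/3 ≈ -6.6667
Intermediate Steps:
a(f) = -4 + f (a(f) = f - 4 = -4 + f)
F(g) = ⅓ (F(g) = (g + g)/(g + 5*g) = (2*g)/((6*g)) = (2*g)*(1/(6*g)) = ⅓)
-20*F(a(-1*(-3))) = -20*⅓ = -20/3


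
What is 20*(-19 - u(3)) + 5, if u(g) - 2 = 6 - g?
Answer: -475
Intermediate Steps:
u(g) = 8 - g (u(g) = 2 + (6 - g) = 8 - g)
20*(-19 - u(3)) + 5 = 20*(-19 - (8 - 1*3)) + 5 = 20*(-19 - (8 - 3)) + 5 = 20*(-19 - 1*5) + 5 = 20*(-19 - 5) + 5 = 20*(-24) + 5 = -480 + 5 = -475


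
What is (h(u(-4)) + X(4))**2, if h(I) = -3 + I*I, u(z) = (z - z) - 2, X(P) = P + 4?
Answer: 81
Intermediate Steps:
X(P) = 4 + P
u(z) = -2 (u(z) = 0 - 2 = -2)
h(I) = -3 + I**2
(h(u(-4)) + X(4))**2 = ((-3 + (-2)**2) + (4 + 4))**2 = ((-3 + 4) + 8)**2 = (1 + 8)**2 = 9**2 = 81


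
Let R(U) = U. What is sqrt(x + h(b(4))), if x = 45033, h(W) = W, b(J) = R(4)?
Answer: sqrt(45037) ≈ 212.22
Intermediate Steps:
b(J) = 4
sqrt(x + h(b(4))) = sqrt(45033 + 4) = sqrt(45037)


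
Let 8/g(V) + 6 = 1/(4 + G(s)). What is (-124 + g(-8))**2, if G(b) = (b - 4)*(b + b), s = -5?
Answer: 4979278096/316969 ≈ 15709.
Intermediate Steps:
G(b) = 2*b*(-4 + b) (G(b) = (-4 + b)*(2*b) = 2*b*(-4 + b))
g(V) = -752/563 (g(V) = 8/(-6 + 1/(4 + 2*(-5)*(-4 - 5))) = 8/(-6 + 1/(4 + 2*(-5)*(-9))) = 8/(-6 + 1/(4 + 90)) = 8/(-6 + 1/94) = 8/(-563/94) = 8*(-94/563) = -752/563)
(-124 + g(-8))**2 = (-124 - 752/563)**2 = (-70564/563)**2 = 4979278096/316969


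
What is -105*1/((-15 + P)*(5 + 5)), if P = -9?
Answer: 7/16 ≈ 0.43750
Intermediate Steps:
-105*1/((-15 + P)*(5 + 5)) = -105*1/((-15 - 9)*(5 + 5)) = -105/(10*(-24)) = -105/(-240) = -105*(-1/240) = 7/16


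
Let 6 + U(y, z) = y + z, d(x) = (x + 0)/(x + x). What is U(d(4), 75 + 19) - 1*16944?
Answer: -33711/2 ≈ -16856.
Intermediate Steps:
d(x) = ½ (d(x) = x/((2*x)) = x*(1/(2*x)) = ½)
U(y, z) = -6 + y + z (U(y, z) = -6 + (y + z) = -6 + y + z)
U(d(4), 75 + 19) - 1*16944 = (-6 + ½ + (75 + 19)) - 1*16944 = (-6 + ½ + 94) - 16944 = 177/2 - 16944 = -33711/2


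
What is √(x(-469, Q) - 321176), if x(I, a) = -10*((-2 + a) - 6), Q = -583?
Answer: 7*I*√6434 ≈ 561.49*I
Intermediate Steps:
x(I, a) = 80 - 10*a (x(I, a) = -10*(-8 + a) = 80 - 10*a)
√(x(-469, Q) - 321176) = √((80 - 10*(-583)) - 321176) = √((80 + 5830) - 321176) = √(5910 - 321176) = √(-315266) = 7*I*√6434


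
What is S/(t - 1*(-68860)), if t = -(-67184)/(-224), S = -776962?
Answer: -10877468/959841 ≈ -11.333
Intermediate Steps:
t = -4199/14 (t = -(-67184)*(-1)/224 = -323*13/14 = -4199/14 ≈ -299.93)
S/(t - 1*(-68860)) = -776962/(-4199/14 - 1*(-68860)) = -776962/(-4199/14 + 68860) = -776962/959841/14 = -776962*14/959841 = -10877468/959841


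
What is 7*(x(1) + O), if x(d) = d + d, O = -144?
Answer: -994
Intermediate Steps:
x(d) = 2*d
7*(x(1) + O) = 7*(2*1 - 144) = 7*(2 - 144) = 7*(-142) = -994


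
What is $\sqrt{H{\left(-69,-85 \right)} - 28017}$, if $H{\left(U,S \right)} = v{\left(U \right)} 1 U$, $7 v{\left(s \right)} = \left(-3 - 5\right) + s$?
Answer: $i \sqrt{27258} \approx 165.1 i$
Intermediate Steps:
$v{\left(s \right)} = - \frac{8}{7} + \frac{s}{7}$ ($v{\left(s \right)} = \frac{\left(-3 - 5\right) + s}{7} = \frac{-8 + s}{7} = - \frac{8}{7} + \frac{s}{7}$)
$H{\left(U,S \right)} = U \left(- \frac{8}{7} + \frac{U}{7}\right)$ ($H{\left(U,S \right)} = \left(- \frac{8}{7} + \frac{U}{7}\right) 1 U = \left(- \frac{8}{7} + \frac{U}{7}\right) U = U \left(- \frac{8}{7} + \frac{U}{7}\right)$)
$\sqrt{H{\left(-69,-85 \right)} - 28017} = \sqrt{\frac{1}{7} \left(-69\right) \left(-8 - 69\right) - 28017} = \sqrt{\frac{1}{7} \left(-69\right) \left(-77\right) - 28017} = \sqrt{759 - 28017} = \sqrt{-27258} = i \sqrt{27258}$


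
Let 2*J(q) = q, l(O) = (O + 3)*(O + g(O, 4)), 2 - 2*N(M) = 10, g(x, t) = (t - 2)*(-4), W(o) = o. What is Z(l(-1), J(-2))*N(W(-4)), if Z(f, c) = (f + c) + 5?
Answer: 56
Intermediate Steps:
g(x, t) = 8 - 4*t (g(x, t) = (-2 + t)*(-4) = 8 - 4*t)
N(M) = -4 (N(M) = 1 - 1/2*10 = 1 - 5 = -4)
l(O) = (-8 + O)*(3 + O) (l(O) = (O + 3)*(O + (8 - 4*4)) = (3 + O)*(O + (8 - 16)) = (3 + O)*(O - 8) = (3 + O)*(-8 + O) = (-8 + O)*(3 + O))
J(q) = q/2
Z(f, c) = 5 + c + f (Z(f, c) = (c + f) + 5 = 5 + c + f)
Z(l(-1), J(-2))*N(W(-4)) = (5 + (1/2)*(-2) + (-24 + (-1)**2 - 5*(-1)))*(-4) = (5 - 1 + (-24 + 1 + 5))*(-4) = (5 - 1 - 18)*(-4) = -14*(-4) = 56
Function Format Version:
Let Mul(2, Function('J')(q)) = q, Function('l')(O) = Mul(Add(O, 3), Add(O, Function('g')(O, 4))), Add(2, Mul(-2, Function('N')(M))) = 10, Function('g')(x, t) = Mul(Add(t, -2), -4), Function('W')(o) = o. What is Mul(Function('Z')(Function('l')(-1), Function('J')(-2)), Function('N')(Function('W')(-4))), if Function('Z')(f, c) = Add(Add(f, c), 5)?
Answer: 56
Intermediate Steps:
Function('g')(x, t) = Add(8, Mul(-4, t)) (Function('g')(x, t) = Mul(Add(-2, t), -4) = Add(8, Mul(-4, t)))
Function('N')(M) = -4 (Function('N')(M) = Add(1, Mul(Rational(-1, 2), 10)) = Add(1, -5) = -4)
Function('l')(O) = Mul(Add(-8, O), Add(3, O)) (Function('l')(O) = Mul(Add(O, 3), Add(O, Add(8, Mul(-4, 4)))) = Mul(Add(3, O), Add(O, Add(8, -16))) = Mul(Add(3, O), Add(O, -8)) = Mul(Add(3, O), Add(-8, O)) = Mul(Add(-8, O), Add(3, O)))
Function('J')(q) = Mul(Rational(1, 2), q)
Function('Z')(f, c) = Add(5, c, f) (Function('Z')(f, c) = Add(Add(c, f), 5) = Add(5, c, f))
Mul(Function('Z')(Function('l')(-1), Function('J')(-2)), Function('N')(Function('W')(-4))) = Mul(Add(5, Mul(Rational(1, 2), -2), Add(-24, Pow(-1, 2), Mul(-5, -1))), -4) = Mul(Add(5, -1, Add(-24, 1, 5)), -4) = Mul(Add(5, -1, -18), -4) = Mul(-14, -4) = 56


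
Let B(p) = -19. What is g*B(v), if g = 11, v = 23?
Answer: -209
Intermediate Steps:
g*B(v) = 11*(-19) = -209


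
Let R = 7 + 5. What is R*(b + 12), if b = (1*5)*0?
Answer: 144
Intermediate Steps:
R = 12
b = 0 (b = 5*0 = 0)
R*(b + 12) = 12*(0 + 12) = 12*12 = 144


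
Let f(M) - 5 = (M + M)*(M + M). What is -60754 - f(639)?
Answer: -1694043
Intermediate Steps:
f(M) = 5 + 4*M² (f(M) = 5 + (M + M)*(M + M) = 5 + (2*M)*(2*M) = 5 + 4*M²)
-60754 - f(639) = -60754 - (5 + 4*639²) = -60754 - (5 + 4*408321) = -60754 - (5 + 1633284) = -60754 - 1*1633289 = -60754 - 1633289 = -1694043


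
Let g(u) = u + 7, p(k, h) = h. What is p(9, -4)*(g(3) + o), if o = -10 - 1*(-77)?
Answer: -308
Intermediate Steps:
o = 67 (o = -10 + 77 = 67)
g(u) = 7 + u
p(9, -4)*(g(3) + o) = -4*((7 + 3) + 67) = -4*(10 + 67) = -4*77 = -308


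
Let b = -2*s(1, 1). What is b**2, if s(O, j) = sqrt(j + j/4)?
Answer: 5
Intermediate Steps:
s(O, j) = sqrt(5)*sqrt(j)/2 (s(O, j) = sqrt(j + j*(1/4)) = sqrt(j + j/4) = sqrt(5*j/4) = sqrt(5)*sqrt(j)/2)
b = -sqrt(5) (b = -sqrt(5)*sqrt(1) = -sqrt(5) ≈ -2.2361)
b**2 = (-sqrt(5))**2 = 5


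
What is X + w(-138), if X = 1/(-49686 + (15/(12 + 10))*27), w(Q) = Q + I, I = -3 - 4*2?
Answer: -162810385/1092687 ≈ -149.00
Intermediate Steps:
I = -11 (I = -3 - 8 = -11)
w(Q) = -11 + Q (w(Q) = Q - 11 = -11 + Q)
X = -22/1092687 (X = 1/(-49686 + (15/22)*27) = 1/(-49686 + 405/22) = 1/(-1092687/22) = -22/1092687 ≈ -2.0134e-5)
X + w(-138) = -22/1092687 + (-11 - 138) = -22/1092687 - 149 = -162810385/1092687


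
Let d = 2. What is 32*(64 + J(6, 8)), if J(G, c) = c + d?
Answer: 2368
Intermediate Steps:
J(G, c) = 2 + c (J(G, c) = c + 2 = 2 + c)
32*(64 + J(6, 8)) = 32*(64 + (2 + 8)) = 32*(64 + 10) = 32*74 = 2368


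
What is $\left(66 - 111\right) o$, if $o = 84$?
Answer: $-3780$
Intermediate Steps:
$\left(66 - 111\right) o = \left(66 - 111\right) 84 = \left(-45\right) 84 = -3780$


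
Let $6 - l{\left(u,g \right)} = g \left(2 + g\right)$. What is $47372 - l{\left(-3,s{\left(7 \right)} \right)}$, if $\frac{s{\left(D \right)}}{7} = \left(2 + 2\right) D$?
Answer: $86174$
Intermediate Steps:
$s{\left(D \right)} = 28 D$ ($s{\left(D \right)} = 7 \left(2 + 2\right) D = 7 \cdot 4 D = 28 D$)
$l{\left(u,g \right)} = 6 - g \left(2 + g\right)$
$47372 - l{\left(-3,s{\left(7 \right)} \right)} = 47372 - \left(6 - \left(28 \cdot 7\right)^{2} - 2 \cdot 28 \cdot 7\right) = 47372 - \left(6 - 196^{2} - 392\right) = 47372 - \left(6 - 38416 - 392\right) = 47372 - -38802 = 47372 + 38802 = 86174$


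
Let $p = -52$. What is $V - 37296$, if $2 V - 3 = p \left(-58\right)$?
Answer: $- \frac{71573}{2} \approx -35787.0$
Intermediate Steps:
$V = \frac{3019}{2}$ ($V = \frac{3}{2} + \frac{\left(-52\right) \left(-58\right)}{2} = \frac{3}{2} + \frac{1}{2} \cdot 3016 = \frac{3}{2} + 1508 = \frac{3019}{2} \approx 1509.5$)
$V - 37296 = \frac{3019}{2} - 37296 = - \frac{71573}{2}$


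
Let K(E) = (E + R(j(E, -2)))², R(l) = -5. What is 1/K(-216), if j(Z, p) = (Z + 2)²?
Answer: 1/48841 ≈ 2.0475e-5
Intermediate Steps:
j(Z, p) = (2 + Z)²
K(E) = (-5 + E)² (K(E) = (E - 5)² = (-5 + E)²)
1/K(-216) = 1/((-5 - 216)²) = 1/((-221)²) = 1/48841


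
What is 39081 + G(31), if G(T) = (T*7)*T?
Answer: 45808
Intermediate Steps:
G(T) = 7*T² (G(T) = (7*T)*T = 7*T²)
39081 + G(31) = 39081 + 7*31² = 39081 + 7*961 = 39081 + 6727 = 45808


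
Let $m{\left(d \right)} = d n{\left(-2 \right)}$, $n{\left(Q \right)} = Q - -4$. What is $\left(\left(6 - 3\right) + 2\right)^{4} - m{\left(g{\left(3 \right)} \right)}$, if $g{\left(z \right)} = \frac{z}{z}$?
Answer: $623$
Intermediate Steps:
$n{\left(Q \right)} = 4 + Q$ ($n{\left(Q \right)} = Q + 4 = 4 + Q$)
$g{\left(z \right)} = 1$
$m{\left(d \right)} = 2 d$ ($m{\left(d \right)} = d \left(4 - 2\right) = d 2 = 2 d$)
$\left(\left(6 - 3\right) + 2\right)^{4} - m{\left(g{\left(3 \right)} \right)} = \left(\left(6 - 3\right) + 2\right)^{4} - 2 \cdot 1 = \left(3 + 2\right)^{4} - 2 = 5^{4} - 2 = 625 - 2 = 623$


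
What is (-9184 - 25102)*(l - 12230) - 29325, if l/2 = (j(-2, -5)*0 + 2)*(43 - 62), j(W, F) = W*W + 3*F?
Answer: 421894191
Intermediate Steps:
j(W, F) = W² + 3*F
l = -76 (l = 2*((((-2)² + 3*(-5))*0 + 2)*(43 - 62)) = 2*(((4 - 15)*0 + 2)*(-19)) = 2*((-11*0 + 2)*(-19)) = 2*((0 + 2)*(-19)) = 2*(2*(-19)) = 2*(-38) = -76)
(-9184 - 25102)*(l - 12230) - 29325 = (-9184 - 25102)*(-76 - 12230) - 29325 = -34286*(-12306) - 29325 = 421923516 - 29325 = 421894191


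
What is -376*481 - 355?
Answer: -181211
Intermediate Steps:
-376*481 - 355 = -180856 - 355 = -181211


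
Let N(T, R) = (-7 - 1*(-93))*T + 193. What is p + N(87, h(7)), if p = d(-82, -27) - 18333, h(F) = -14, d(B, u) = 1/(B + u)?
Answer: -1161723/109 ≈ -10658.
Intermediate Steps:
N(T, R) = 193 + 86*T (N(T, R) = (-7 + 93)*T + 193 = 86*T + 193 = 193 + 86*T)
p = -1998298/109 (p = 1/(-82 - 27) - 18333 = 1/(-109) - 18333 = -1/109 - 18333 = -1998298/109 ≈ -18333.)
p + N(87, h(7)) = -1998298/109 + (193 + 86*87) = -1998298/109 + (193 + 7482) = -1998298/109 + 7675 = -1161723/109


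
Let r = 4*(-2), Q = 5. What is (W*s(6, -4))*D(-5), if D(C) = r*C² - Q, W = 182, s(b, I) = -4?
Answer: 149240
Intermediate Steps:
r = -8
D(C) = -5 - 8*C² (D(C) = -8*C² - 1*5 = -8*C² - 5 = -5 - 8*C²)
(W*s(6, -4))*D(-5) = (182*(-4))*(-5 - 8*(-5)²) = -728*(-5 - 8*25) = -728*(-5 - 200) = -728*(-205) = 149240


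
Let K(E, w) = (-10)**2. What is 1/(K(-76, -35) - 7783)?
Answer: -1/7683 ≈ -0.00013016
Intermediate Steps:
K(E, w) = 100
1/(K(-76, -35) - 7783) = 1/(100 - 7783) = 1/(-7683) = -1/7683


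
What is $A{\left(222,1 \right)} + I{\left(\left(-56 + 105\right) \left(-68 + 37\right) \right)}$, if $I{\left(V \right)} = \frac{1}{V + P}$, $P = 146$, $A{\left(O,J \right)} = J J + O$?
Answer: $\frac{306178}{1373} \approx 223.0$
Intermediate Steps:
$A{\left(O,J \right)} = O + J^{2}$ ($A{\left(O,J \right)} = J^{2} + O = O + J^{2}$)
$I{\left(V \right)} = \frac{1}{146 + V}$ ($I{\left(V \right)} = \frac{1}{V + 146} = \frac{1}{146 + V}$)
$A{\left(222,1 \right)} + I{\left(\left(-56 + 105\right) \left(-68 + 37\right) \right)} = \left(222 + 1^{2}\right) + \frac{1}{146 + \left(-56 + 105\right) \left(-68 + 37\right)} = \left(222 + 1\right) + \frac{1}{146 + 49 \left(-31\right)} = 223 + \frac{1}{146 - 1519} = 223 + \frac{1}{-1373} = 223 - \frac{1}{1373} = \frac{306178}{1373}$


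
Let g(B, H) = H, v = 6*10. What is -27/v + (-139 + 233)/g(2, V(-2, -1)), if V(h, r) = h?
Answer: -949/20 ≈ -47.450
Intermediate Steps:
v = 60
-27/v + (-139 + 233)/g(2, V(-2, -1)) = -27/60 + (-139 + 233)/(-2) = -27*1/60 + 94*(-½) = -9/20 - 47 = -949/20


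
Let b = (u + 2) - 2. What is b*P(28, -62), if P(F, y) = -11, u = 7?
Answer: -77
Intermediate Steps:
b = 7 (b = (7 + 2) - 2 = 9 - 2 = 7)
b*P(28, -62) = 7*(-11) = -77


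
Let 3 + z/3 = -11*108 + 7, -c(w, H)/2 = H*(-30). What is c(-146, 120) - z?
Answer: 10752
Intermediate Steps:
c(w, H) = 60*H (c(w, H) = -2*H*(-30) = -(-60)*H = 60*H)
z = -3552 (z = -9 + 3*(-11*108 + 7) = -9 + 3*(-1188 + 7) = -9 + 3*(-1181) = -9 - 3543 = -3552)
c(-146, 120) - z = 60*120 - 1*(-3552) = 7200 + 3552 = 10752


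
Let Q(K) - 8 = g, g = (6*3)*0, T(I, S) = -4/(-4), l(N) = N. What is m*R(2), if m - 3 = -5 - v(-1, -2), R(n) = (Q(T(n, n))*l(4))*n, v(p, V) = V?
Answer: 0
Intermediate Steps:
T(I, S) = 1 (T(I, S) = -4*(-¼) = 1)
g = 0 (g = 18*0 = 0)
Q(K) = 8 (Q(K) = 8 + 0 = 8)
R(n) = 32*n (R(n) = (8*4)*n = 32*n)
m = 0 (m = 3 + (-5 - 1*(-2)) = 3 + (-5 + 2) = 3 - 3 = 0)
m*R(2) = 0*(32*2) = 0*64 = 0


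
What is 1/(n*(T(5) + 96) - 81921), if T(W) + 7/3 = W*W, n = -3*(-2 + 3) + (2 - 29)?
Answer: -1/85481 ≈ -1.1699e-5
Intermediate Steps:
n = -30 (n = -3*1 - 27 = -3 - 27 = -30)
T(W) = -7/3 + W² (T(W) = -7/3 + W*W = -7/3 + W²)
1/(n*(T(5) + 96) - 81921) = 1/(-30*((-7/3 + 5²) + 96) - 81921) = 1/(-30*((-7/3 + 25) + 96) - 81921) = 1/(-30*(68/3 + 96) - 81921) = 1/(-30*356/3 - 81921) = 1/(-3560 - 81921) = 1/(-85481) = -1/85481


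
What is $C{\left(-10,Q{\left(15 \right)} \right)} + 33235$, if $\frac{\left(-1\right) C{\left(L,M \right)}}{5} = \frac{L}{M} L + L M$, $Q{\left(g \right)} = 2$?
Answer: $33085$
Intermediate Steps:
$C{\left(L,M \right)} = - 5 L M - \frac{5 L^{2}}{M}$ ($C{\left(L,M \right)} = - 5 \left(\frac{L}{M} L + L M\right) = - 5 \left(\frac{L^{2}}{M} + L M\right) = - 5 \left(L M + \frac{L^{2}}{M}\right) = - 5 L M - \frac{5 L^{2}}{M}$)
$C{\left(-10,Q{\left(15 \right)} \right)} + 33235 = \left(-5\right) \left(-10\right) \frac{1}{2} \left(-10 + 2^{2}\right) + 33235 = \left(-5\right) \left(-10\right) \frac{1}{2} \left(-10 + 4\right) + 33235 = \left(-5\right) \left(-10\right) \frac{1}{2} \left(-6\right) + 33235 = -150 + 33235 = 33085$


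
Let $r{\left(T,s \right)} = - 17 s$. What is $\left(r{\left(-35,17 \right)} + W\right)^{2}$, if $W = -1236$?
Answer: $2325625$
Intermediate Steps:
$\left(r{\left(-35,17 \right)} + W\right)^{2} = \left(\left(-17\right) 17 - 1236\right)^{2} = \left(-289 - 1236\right)^{2} = \left(-1525\right)^{2} = 2325625$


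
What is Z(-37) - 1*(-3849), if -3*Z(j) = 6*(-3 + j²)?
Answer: 1117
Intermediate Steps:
Z(j) = 6 - 2*j² (Z(j) = -2*(-3 + j²) = -(-18 + 6*j²)/3 = 6 - 2*j²)
Z(-37) - 1*(-3849) = (6 - 2*(-37)²) - 1*(-3849) = (6 - 2*1369) + 3849 = (6 - 2738) + 3849 = -2732 + 3849 = 1117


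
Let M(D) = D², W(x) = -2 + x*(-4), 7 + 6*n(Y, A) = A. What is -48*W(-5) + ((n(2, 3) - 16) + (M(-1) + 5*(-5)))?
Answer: -2714/3 ≈ -904.67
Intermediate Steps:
n(Y, A) = -7/6 + A/6
W(x) = -2 - 4*x
-48*W(-5) + ((n(2, 3) - 16) + (M(-1) + 5*(-5))) = -48*(-2 - 4*(-5)) + (((-7/6 + (⅙)*3) - 16) + ((-1)² + 5*(-5))) = -48*(-2 + 20) + (((-7/6 + ½) - 16) + (1 - 25)) = -48*18 + ((-⅔ - 16) - 24) = -864 + (-50/3 - 24) = -864 - 122/3 = -2714/3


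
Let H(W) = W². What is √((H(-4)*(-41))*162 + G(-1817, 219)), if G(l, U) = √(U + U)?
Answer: √(-106272 + √438) ≈ 325.96*I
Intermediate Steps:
G(l, U) = √2*√U (G(l, U) = √(2*U) = √2*√U)
√((H(-4)*(-41))*162 + G(-1817, 219)) = √(((-4)²*(-41))*162 + √2*√219) = √((16*(-41))*162 + √438) = √(-656*162 + √438) = √(-106272 + √438)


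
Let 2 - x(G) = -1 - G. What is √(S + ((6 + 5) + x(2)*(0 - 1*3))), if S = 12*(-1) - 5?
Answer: I*√21 ≈ 4.5826*I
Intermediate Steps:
x(G) = 3 + G (x(G) = 2 - (-1 - G) = 2 + (1 + G) = 3 + G)
S = -17 (S = -12 - 5 = -17)
√(S + ((6 + 5) + x(2)*(0 - 1*3))) = √(-17 + ((6 + 5) + (3 + 2)*(0 - 1*3))) = √(-17 + (11 + 5*(0 - 3))) = √(-17 + (11 + 5*(-3))) = √(-17 + (11 - 15)) = √(-17 - 4) = √(-21) = I*√21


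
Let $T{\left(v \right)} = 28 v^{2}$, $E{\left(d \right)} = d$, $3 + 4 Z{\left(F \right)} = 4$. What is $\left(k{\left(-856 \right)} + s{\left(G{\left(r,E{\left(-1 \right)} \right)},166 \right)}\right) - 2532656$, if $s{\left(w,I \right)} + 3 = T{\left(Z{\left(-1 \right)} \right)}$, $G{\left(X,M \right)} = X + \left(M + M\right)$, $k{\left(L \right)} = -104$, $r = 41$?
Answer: $- \frac{10131045}{4} \approx -2.5328 \cdot 10^{6}$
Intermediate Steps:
$Z{\left(F \right)} = \frac{1}{4}$ ($Z{\left(F \right)} = - \frac{3}{4} + \frac{1}{4} \cdot 4 = - \frac{3}{4} + 1 = \frac{1}{4}$)
$G{\left(X,M \right)} = X + 2 M$
$s{\left(w,I \right)} = - \frac{5}{4}$ ($s{\left(w,I \right)} = -3 + \frac{28}{16} = -3 + 28 \cdot \frac{1}{16} = -3 + \frac{7}{4} = - \frac{5}{4}$)
$\left(k{\left(-856 \right)} + s{\left(G{\left(r,E{\left(-1 \right)} \right)},166 \right)}\right) - 2532656 = \left(-104 - \frac{5}{4}\right) - 2532656 = - \frac{421}{4} - 2532656 = - \frac{10131045}{4}$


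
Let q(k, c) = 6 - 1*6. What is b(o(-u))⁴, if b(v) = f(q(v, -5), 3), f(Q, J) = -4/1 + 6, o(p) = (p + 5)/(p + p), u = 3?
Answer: 16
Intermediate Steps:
q(k, c) = 0 (q(k, c) = 6 - 6 = 0)
o(p) = (5 + p)/(2*p) (o(p) = (5 + p)/((2*p)) = (5 + p)*(1/(2*p)) = (5 + p)/(2*p))
f(Q, J) = 2 (f(Q, J) = -4*1 + 6 = -4 + 6 = 2)
b(v) = 2
b(o(-u))⁴ = 2⁴ = 16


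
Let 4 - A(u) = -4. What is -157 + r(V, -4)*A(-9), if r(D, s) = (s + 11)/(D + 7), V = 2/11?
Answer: -11787/79 ≈ -149.20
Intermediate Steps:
A(u) = 8 (A(u) = 4 - 1*(-4) = 4 + 4 = 8)
V = 2/11 (V = 2*(1/11) = 2/11 ≈ 0.18182)
r(D, s) = (11 + s)/(7 + D)
-157 + r(V, -4)*A(-9) = -157 + ((11 - 4)/(7 + 2/11))*8 = -157 + (7/(79/11))*8 = -157 + ((11/79)*7)*8 = -157 + (77/79)*8 = -157 + 616/79 = -11787/79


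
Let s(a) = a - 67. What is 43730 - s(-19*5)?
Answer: 43892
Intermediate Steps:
s(a) = -67 + a
43730 - s(-19*5) = 43730 - (-67 - 19*5) = 43730 - (-67 - 95) = 43730 - 1*(-162) = 43730 + 162 = 43892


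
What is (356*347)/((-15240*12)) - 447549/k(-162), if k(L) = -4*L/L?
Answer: 5115454187/45720 ≈ 1.1189e+5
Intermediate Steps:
k(L) = -4 (k(L) = -4*1 = -4)
(356*347)/((-15240*12)) - 447549/k(-162) = (356*347)/((-15240*12)) - 447549/(-4) = 123532/(-182880) - 447549*(-1/4) = 123532*(-1/182880) + 447549/4 = -30883/45720 + 447549/4 = 5115454187/45720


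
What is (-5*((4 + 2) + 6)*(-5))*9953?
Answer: 2985900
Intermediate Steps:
(-5*((4 + 2) + 6)*(-5))*9953 = (-5*(6 + 6)*(-5))*9953 = (-5*12*(-5))*9953 = -60*(-5)*9953 = 300*9953 = 2985900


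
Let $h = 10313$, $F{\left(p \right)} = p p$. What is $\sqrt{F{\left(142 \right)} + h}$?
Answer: $\sqrt{30477} \approx 174.58$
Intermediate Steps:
$F{\left(p \right)} = p^{2}$
$\sqrt{F{\left(142 \right)} + h} = \sqrt{142^{2} + 10313} = \sqrt{20164 + 10313} = \sqrt{30477}$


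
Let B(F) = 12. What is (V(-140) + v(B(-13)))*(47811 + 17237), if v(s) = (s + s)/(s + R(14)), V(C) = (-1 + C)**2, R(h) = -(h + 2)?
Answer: 1292829000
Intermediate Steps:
R(h) = -2 - h (R(h) = -(2 + h) = -2 - h)
v(s) = 2*s/(-16 + s) (v(s) = (s + s)/(s + (-2 - 1*14)) = (2*s)/(s + (-2 - 14)) = (2*s)/(s - 16) = (2*s)/(-16 + s) = 2*s/(-16 + s))
(V(-140) + v(B(-13)))*(47811 + 17237) = ((-1 - 140)**2 + 2*12/(-16 + 12))*(47811 + 17237) = ((-141)**2 + 2*12/(-4))*65048 = (19881 + 2*12*(-1/4))*65048 = (19881 - 6)*65048 = 19875*65048 = 1292829000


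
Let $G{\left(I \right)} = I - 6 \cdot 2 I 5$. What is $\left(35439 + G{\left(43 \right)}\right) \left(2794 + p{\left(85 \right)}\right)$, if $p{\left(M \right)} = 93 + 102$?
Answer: $98344078$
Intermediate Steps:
$G{\left(I \right)} = - 59 I$ ($G{\left(I \right)} = I - 6 \cdot 10 I = I - 60 I = - 59 I$)
$p{\left(M \right)} = 195$
$\left(35439 + G{\left(43 \right)}\right) \left(2794 + p{\left(85 \right)}\right) = \left(35439 - 2537\right) \left(2794 + 195\right) = \left(35439 - 2537\right) 2989 = 32902 \cdot 2989 = 98344078$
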